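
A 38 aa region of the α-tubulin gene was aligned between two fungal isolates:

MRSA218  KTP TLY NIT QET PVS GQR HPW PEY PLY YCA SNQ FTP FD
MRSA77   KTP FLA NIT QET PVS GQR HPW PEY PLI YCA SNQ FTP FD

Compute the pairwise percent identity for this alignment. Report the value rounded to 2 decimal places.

92.11%

Differing sites — 4:T/F; 6:Y/A; 27:Y/I.
35 of the 38 sites match, so the percent identity is 35/38 × 100 = 92.11%.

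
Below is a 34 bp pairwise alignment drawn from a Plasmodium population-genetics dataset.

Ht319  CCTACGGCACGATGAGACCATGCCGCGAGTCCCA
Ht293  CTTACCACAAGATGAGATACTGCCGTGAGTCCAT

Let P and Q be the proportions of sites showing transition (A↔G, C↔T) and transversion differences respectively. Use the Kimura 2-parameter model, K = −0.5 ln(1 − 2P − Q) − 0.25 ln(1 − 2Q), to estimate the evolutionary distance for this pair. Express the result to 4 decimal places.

Differing sites — 2:C/T (Ti); 6:G/C (Tv); 7:G/A (Ti); 10:C/A (Tv); 18:C/T (Ti); 19:C/A (Tv); 20:A/C (Tv); 26:C/T (Ti); 33:C/A (Tv); 34:A/T (Tv).
Of the 10 differences, 4 transitions and 6 transversions over 34 sites: P = 4/34 = 0.117647, Q = 6/34 = 0.176471.
d = −0.5·ln(0.588235) − 0.25·ln(0.647058) = −0.5·(-0.530629) − 0.25·(-0.435319) = 0.3741.

0.3741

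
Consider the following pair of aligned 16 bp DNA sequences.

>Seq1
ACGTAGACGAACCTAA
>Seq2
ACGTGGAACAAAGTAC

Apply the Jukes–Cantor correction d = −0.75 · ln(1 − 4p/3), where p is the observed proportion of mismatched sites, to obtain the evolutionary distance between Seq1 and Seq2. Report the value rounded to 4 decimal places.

Mismatches occur at site 5 (A/G), site 8 (C/A), site 9 (G/C), site 12 (C/A), site 13 (C/G), site 16 (A/C).
p = 6/16 = 0.375000.
d = −0.75 · ln(1 − (4/3)·0.375000) = −0.75 · ln(0.500000) = −0.75 · (-0.693147) = 0.5199.

0.5199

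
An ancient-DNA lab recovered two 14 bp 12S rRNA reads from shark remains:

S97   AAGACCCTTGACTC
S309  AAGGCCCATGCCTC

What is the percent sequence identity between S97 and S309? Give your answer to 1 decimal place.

78.6%

Mismatches occur at site 4 (A/G), site 8 (T/A), site 11 (A/C).
11 of the 14 sites match, so the percent identity is 11/14 × 100 = 78.6%.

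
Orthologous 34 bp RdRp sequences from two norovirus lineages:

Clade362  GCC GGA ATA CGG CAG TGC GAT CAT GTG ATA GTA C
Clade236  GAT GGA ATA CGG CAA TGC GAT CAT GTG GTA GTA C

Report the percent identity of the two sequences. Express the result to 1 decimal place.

88.2%

Mismatches occur at site 2 (C→A), site 3 (C→T), site 15 (G→A), site 28 (A→G).
30 of the 34 sites match, so the percent identity is 30/34 × 100 = 88.2%.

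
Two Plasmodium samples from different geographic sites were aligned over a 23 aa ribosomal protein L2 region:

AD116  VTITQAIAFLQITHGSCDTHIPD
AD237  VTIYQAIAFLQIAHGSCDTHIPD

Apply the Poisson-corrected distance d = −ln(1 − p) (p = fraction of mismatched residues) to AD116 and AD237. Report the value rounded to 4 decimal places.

0.0910

Differing sites — 4:T/Y; 13:T/A.
p = 2/23 = 0.086957.
d = −ln(1 − 0.086957) = −ln(0.913043) = 0.0910.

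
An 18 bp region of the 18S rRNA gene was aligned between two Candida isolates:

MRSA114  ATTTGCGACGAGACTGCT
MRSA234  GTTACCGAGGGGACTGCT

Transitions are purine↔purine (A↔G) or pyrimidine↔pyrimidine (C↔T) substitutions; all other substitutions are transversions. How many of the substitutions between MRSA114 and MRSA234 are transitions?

2

The sequences differ at positions 1 (A/G, transition), 4 (T/A, transversion), 5 (G/C, transversion), 9 (C/G, transversion), 11 (A/G, transition).
Of the 5 differences, 2 transitions and 3 transversions, so the answer is 2.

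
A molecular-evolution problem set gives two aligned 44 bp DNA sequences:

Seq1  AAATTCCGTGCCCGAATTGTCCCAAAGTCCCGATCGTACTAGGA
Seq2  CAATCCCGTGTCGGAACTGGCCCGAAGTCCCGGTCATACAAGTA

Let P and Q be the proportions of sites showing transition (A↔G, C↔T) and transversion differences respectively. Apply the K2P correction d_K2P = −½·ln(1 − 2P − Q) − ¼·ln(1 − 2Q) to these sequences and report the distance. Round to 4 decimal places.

Differing sites — 1:A/C (Tv); 5:T/C (Ti); 11:C/T (Ti); 13:C/G (Tv); 17:T/C (Ti); 20:T/G (Tv); 24:A/G (Ti); 33:A/G (Ti); 36:G/A (Ti); 40:T/A (Tv); 43:G/T (Tv).
Of the 11 differences, 6 transitions and 5 transversions over 44 sites: P = 6/44 = 0.136364, Q = 5/44 = 0.113636.
d = −0.5·ln(0.613636) − 0.25·ln(0.772728) = −0.5·(-0.488353) − 0.25·(-0.257828) = 0.3086.

0.3086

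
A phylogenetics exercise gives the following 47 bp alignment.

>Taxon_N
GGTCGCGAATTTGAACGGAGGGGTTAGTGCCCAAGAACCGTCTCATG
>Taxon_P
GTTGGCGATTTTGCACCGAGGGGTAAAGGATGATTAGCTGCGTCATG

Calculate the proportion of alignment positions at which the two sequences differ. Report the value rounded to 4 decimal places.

0.3617

The sequences differ at positions 2 (G/T), 4 (C/G), 9 (A/T), 14 (A/C), 17 (G/C), 25 (T/A), 27 (G/A), 28 (T/G), 30 (C/A), 31 (C/T), 32 (C/G), 34 (A/T), 35 (G/T), 37 (A/G), 39 (C/T), 41 (T/C), 42 (C/G).
There are 17 differences over 47 sites, so p = 17/47 = 0.3617.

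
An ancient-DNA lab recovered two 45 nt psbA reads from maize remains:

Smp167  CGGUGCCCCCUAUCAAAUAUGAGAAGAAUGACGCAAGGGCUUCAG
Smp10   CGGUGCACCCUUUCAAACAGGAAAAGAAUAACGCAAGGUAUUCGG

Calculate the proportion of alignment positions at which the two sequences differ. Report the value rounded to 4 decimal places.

0.2000

The sequences differ at positions 7 (C/A), 12 (A/U), 18 (U/C), 20 (U/G), 23 (G/A), 30 (G/A), 39 (G/U), 40 (C/A), 44 (A/G).
There are 9 differences over 45 sites, so p = 9/45 = 0.2000.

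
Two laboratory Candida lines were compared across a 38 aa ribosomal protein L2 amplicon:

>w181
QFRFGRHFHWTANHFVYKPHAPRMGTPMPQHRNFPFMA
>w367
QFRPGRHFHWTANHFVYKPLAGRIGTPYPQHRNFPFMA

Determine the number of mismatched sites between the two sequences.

5

Mismatches occur at site 4 (F↔P), site 20 (H↔L), site 22 (P↔G), site 24 (M↔I), site 28 (M↔Y).
That gives 5 mismatches out of 38 aligned sites, so the Hamming distance is 5.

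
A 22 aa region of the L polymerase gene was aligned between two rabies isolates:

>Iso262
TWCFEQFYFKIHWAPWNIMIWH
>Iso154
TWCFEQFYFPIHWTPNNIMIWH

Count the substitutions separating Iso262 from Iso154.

Mismatches occur at site 10 (K/P), site 14 (A/T), site 16 (W/N).
That gives 3 mismatches out of 22 aligned sites, so the Hamming distance is 3.

3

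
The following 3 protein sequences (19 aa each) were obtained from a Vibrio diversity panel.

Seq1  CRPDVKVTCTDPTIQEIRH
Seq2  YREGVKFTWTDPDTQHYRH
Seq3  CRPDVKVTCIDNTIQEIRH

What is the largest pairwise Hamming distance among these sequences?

11

Pairwise Hamming distances:
  Seq1 vs Seq2: 9
  Seq1 vs Seq3: 2
  Seq2 vs Seq3: 11
The largest is 11, between Seq2 and Seq3.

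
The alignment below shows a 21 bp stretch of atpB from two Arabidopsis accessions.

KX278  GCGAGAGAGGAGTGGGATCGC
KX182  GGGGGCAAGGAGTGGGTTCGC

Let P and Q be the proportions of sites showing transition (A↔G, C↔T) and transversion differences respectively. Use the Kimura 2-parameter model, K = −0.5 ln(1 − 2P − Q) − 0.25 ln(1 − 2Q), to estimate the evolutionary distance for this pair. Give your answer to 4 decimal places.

0.2869

The sequences differ at positions 2 (C/G, transversion), 4 (A/G, transition), 6 (A/C, transversion), 7 (G/A, transition), 17 (A/T, transversion).
Of the 5 differences, 2 transitions and 3 transversions over 21 sites: P = 2/21 = 0.095238, Q = 3/21 = 0.142857.
d = −0.5·ln(0.666667) − 0.25·ln(0.714286) = −0.5·(-0.405465) − 0.25·(-0.336472) = 0.2869.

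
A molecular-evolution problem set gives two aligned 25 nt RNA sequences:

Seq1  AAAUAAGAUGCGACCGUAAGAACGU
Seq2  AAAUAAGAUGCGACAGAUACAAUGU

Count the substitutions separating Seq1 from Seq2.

Mismatches occur at site 15 (C↔A), site 17 (U↔A), site 18 (A↔U), site 20 (G↔C), site 23 (C↔U).
That gives 5 mismatches out of 25 aligned sites, so the Hamming distance is 5.

5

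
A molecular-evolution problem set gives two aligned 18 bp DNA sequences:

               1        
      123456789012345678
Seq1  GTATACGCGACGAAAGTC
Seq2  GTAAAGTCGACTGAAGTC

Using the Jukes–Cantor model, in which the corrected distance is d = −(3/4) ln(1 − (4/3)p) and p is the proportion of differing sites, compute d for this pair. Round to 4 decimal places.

0.3470

Differing sites — 4:T/A; 6:C/G; 7:G/T; 12:G/T; 13:A/G.
p = 5/18 = 0.277778.
d = −0.75 · ln(1 − (4/3)·0.277778) = −0.75 · ln(0.629629) = −0.75 · (-0.462625) = 0.3470.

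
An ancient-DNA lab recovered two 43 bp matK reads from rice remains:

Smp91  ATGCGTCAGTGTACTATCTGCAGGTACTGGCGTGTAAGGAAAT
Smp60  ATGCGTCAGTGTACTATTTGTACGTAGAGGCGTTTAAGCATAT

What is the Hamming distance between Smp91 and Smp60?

Mismatches occur at site 18 (C→T), site 21 (C→T), site 23 (G→C), site 27 (C→G), site 28 (T→A), site 34 (G→T), site 39 (G→C), site 41 (A→T).
That gives 8 mismatches out of 43 aligned sites, so the Hamming distance is 8.

8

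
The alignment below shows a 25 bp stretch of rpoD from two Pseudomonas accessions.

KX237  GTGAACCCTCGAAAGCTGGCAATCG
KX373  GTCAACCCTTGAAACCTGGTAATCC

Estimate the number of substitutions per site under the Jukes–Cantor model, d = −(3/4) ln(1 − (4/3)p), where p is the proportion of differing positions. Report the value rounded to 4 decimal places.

0.2326

Mismatches occur at site 3 (G/C), site 10 (C/T), site 15 (G/C), site 20 (C/T), site 25 (G/C).
p = 5/25 = 0.200000.
d = −0.75 · ln(1 − (4/3)·0.200000) = −0.75 · ln(0.733333) = −0.75 · (-0.310155) = 0.2326.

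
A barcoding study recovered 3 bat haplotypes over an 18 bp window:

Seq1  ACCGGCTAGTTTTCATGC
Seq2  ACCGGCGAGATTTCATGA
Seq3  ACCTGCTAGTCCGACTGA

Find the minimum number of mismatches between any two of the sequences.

Pairwise Hamming distances:
  Seq1 vs Seq2: 3
  Seq1 vs Seq3: 7
  Seq2 vs Seq3: 8
The smallest is 3, between Seq1 and Seq2.

3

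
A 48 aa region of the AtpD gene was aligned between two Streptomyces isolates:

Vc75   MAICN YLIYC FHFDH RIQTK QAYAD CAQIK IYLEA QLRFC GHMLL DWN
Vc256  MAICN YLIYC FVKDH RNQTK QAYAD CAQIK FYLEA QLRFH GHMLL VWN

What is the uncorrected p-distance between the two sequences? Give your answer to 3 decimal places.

Mismatches occur at site 12 (H/V), site 13 (F/K), site 17 (I/N), site 31 (I/F), site 40 (C/H), site 46 (D/V).
There are 6 differences over 48 sites, so p = 6/48 = 0.125.

0.125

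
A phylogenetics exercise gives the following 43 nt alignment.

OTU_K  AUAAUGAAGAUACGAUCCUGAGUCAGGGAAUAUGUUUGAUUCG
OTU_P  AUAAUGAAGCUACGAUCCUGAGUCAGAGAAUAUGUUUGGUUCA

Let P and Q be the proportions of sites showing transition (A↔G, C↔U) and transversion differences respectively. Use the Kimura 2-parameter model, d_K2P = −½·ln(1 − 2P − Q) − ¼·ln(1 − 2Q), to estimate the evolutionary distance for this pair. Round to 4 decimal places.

0.1007

The sequences differ at positions 10 (A/C, transversion), 27 (G/A, transition), 39 (A/G, transition), 43 (G/A, transition).
Of the 4 differences, 3 transitions and 1 transversion over 43 sites: P = 3/43 = 0.069767, Q = 1/43 = 0.023256.
d = −0.5·ln(0.837210) − 0.25·ln(0.953488) = −0.5·(-0.177680) − 0.25·(-0.047628) = 0.1007.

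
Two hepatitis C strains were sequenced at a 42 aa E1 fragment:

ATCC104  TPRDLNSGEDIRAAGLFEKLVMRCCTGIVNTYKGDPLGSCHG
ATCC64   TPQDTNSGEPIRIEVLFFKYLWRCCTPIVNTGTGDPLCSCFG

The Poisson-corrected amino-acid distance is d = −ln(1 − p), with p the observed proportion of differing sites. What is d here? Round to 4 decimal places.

0.4418

Differing sites — 3:R/Q; 5:L/T; 10:D/P; 13:A/I; 14:A/E; 15:G/V; 18:E/F; 20:L/Y; 21:V/L; 22:M/W; 27:G/P; 32:Y/G; 33:K/T; 38:G/C; 41:H/F.
p = 15/42 = 0.357143.
d = −ln(1 − 0.357143) = −ln(0.642857) = 0.4418.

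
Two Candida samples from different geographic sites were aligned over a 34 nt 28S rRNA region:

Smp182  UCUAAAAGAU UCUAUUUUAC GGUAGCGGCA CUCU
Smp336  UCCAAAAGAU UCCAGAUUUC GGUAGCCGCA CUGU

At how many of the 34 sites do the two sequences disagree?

7

The sequences differ at positions 3 (U/C), 13 (U/C), 15 (U/G), 16 (U/A), 19 (A/U), 27 (G/C), 33 (C/G).
That gives 7 mismatches out of 34 aligned sites, so the Hamming distance is 7.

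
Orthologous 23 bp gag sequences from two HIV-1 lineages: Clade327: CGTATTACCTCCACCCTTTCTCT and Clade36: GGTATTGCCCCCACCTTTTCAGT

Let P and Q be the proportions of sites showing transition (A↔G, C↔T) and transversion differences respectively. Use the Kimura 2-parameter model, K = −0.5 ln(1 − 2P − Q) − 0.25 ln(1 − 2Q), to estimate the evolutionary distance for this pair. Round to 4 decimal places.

The sequences differ at positions 1 (C/G, transversion), 7 (A/G, transition), 10 (T/C, transition), 16 (C/T, transition), 21 (T/A, transversion), 22 (C/G, transversion).
Of the 6 differences, 3 transitions and 3 transversions over 23 sites: P = 3/23 = 0.130435, Q = 3/23 = 0.130435.
d = −0.5·ln(0.608695) − 0.25·ln(0.739130) = −0.5·(-0.496438) − 0.25·(-0.302281) = 0.3238.

0.3238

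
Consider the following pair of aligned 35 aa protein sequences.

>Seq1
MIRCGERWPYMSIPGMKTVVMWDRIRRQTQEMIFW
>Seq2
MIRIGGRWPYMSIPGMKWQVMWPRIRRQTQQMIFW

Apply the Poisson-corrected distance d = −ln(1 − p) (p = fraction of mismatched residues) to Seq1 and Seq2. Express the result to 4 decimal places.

0.1881

The sequences differ at positions 4 (C/I), 6 (E/G), 18 (T/W), 19 (V/Q), 23 (D/P), 31 (E/Q).
p = 6/35 = 0.171429.
d = −ln(1 − 0.171429) = −ln(0.828571) = 0.1881.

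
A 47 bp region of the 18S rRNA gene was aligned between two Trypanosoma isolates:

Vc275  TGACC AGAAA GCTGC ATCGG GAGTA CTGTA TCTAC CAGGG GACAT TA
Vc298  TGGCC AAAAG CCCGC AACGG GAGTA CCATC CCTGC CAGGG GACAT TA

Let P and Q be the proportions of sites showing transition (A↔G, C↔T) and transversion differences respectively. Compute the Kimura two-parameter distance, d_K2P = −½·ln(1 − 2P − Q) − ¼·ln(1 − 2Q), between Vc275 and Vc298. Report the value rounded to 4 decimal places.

Differing sites — 3:A/G (Ti); 7:G/A (Ti); 10:A/G (Ti); 11:G/C (Tv); 13:T/C (Ti); 17:T/A (Tv); 27:T/C (Ti); 28:G/A (Ti); 30:A/C (Tv); 31:T/C (Ti); 34:A/G (Ti).
Of the 11 differences, 8 transitions and 3 transversions over 47 sites: P = 8/47 = 0.170213, Q = 3/47 = 0.063830.
d = −0.5·ln(0.595744) − 0.25·ln(0.872340) = −0.5·(-0.517944) − 0.25·(-0.136576) = 0.2931.

0.2931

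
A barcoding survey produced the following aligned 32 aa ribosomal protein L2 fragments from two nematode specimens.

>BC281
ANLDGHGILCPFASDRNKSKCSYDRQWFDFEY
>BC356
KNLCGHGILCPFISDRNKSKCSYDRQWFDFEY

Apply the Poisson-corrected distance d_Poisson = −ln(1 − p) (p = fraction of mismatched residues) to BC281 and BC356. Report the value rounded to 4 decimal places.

Differing sites — 1:A/K; 4:D/C; 13:A/I.
p = 3/32 = 0.093750.
d = −ln(1 − 0.093750) = −ln(0.906250) = 0.0984.

0.0984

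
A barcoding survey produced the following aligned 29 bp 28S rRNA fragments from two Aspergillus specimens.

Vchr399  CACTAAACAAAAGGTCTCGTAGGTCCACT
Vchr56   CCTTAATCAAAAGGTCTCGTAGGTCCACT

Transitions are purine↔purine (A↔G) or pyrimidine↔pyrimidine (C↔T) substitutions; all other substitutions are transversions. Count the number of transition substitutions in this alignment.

Mismatches occur at site 2 (A→C, transversion), site 3 (C→T, transition), site 7 (A→T, transversion).
Of the 3 differences, 1 transition and 2 transversions, so the answer is 1.

1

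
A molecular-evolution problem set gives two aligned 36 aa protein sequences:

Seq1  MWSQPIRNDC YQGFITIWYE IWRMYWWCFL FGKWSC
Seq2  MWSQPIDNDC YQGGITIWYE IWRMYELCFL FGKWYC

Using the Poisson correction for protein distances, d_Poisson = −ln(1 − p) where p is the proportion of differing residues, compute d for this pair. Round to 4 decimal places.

The sequences differ at positions 7 (R/D), 14 (F/G), 26 (W/E), 27 (W/L), 35 (S/Y).
p = 5/36 = 0.138889.
d = −ln(1 − 0.138889) = −ln(0.861111) = 0.1495.

0.1495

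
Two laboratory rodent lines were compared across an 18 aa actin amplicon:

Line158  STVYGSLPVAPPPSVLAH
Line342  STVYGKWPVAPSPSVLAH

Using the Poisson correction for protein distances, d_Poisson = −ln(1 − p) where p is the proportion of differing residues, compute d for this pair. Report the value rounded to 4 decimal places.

0.1823

Mismatches occur at site 6 (S→K), site 7 (L→W), site 12 (P→S).
p = 3/18 = 0.166667.
d = −ln(1 − 0.166667) = −ln(0.833333) = 0.1823.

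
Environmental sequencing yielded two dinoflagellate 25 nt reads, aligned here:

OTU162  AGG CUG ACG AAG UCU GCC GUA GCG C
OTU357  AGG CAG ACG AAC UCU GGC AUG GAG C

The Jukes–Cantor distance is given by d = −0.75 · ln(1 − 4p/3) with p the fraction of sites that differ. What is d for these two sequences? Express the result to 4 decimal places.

0.2892

Differing sites — 5:U/A; 12:G/C; 17:C/G; 19:G/A; 21:A/G; 23:C/A.
p = 6/25 = 0.240000.
d = −0.75 · ln(1 − (4/3)·0.240000) = −0.75 · ln(0.680000) = −0.75 · (-0.385662) = 0.2892.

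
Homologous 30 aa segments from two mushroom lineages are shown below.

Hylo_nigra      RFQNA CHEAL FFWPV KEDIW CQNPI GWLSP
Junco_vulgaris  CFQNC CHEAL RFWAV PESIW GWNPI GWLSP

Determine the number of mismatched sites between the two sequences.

8

The sequences differ at positions 1 (R/C), 5 (A/C), 11 (F/R), 14 (P/A), 16 (K/P), 18 (D/S), 21 (C/G), 22 (Q/W).
That gives 8 mismatches out of 30 aligned sites, so the Hamming distance is 8.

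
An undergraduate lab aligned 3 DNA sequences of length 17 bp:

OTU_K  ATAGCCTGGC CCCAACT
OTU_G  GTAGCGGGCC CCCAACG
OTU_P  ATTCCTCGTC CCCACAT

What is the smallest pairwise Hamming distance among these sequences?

Pairwise Hamming distances:
  OTU_K vs OTU_G: 5
  OTU_K vs OTU_P: 7
  OTU_G vs OTU_P: 9
The smallest is 5, between OTU_K and OTU_G.

5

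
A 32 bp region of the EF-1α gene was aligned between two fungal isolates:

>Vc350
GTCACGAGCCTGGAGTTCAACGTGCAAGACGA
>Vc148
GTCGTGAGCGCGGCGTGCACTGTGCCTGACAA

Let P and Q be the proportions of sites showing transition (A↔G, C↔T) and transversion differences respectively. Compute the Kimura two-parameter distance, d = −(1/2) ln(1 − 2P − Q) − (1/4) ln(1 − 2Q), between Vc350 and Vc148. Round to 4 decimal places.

The sequences differ at positions 4 (A/G, transition), 5 (C/T, transition), 10 (C/G, transversion), 11 (T/C, transition), 14 (A/C, transversion), 17 (T/G, transversion), 20 (A/C, transversion), 21 (C/T, transition), 26 (A/C, transversion), 27 (A/T, transversion), 31 (G/A, transition).
Of the 11 differences, 5 transitions and 6 transversions over 32 sites: P = 5/32 = 0.156250, Q = 6/32 = 0.187500.
d = −0.5·ln(0.500000) − 0.25·ln(0.625000) = −0.5·(-0.693147) − 0.25·(-0.470004) = 0.4641.

0.4641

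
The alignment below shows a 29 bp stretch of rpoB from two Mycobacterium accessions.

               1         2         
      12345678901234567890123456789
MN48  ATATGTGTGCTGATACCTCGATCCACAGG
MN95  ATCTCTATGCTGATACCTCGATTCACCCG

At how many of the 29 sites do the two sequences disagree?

6

Differing sites — 3:A/C; 5:G/C; 7:G/A; 23:C/T; 27:A/C; 28:G/C.
That gives 6 mismatches out of 29 aligned sites, so the Hamming distance is 6.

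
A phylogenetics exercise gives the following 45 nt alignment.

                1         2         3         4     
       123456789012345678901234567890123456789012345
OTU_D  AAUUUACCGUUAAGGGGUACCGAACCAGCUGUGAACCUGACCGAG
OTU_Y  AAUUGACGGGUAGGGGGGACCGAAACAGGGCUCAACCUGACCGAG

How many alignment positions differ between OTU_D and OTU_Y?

The sequences differ at positions 5 (U/G), 8 (C/G), 10 (U/G), 13 (A/G), 18 (U/G), 25 (C/A), 29 (C/G), 30 (U/G), 31 (G/C), 33 (G/C).
That gives 10 mismatches out of 45 aligned sites, so the Hamming distance is 10.

10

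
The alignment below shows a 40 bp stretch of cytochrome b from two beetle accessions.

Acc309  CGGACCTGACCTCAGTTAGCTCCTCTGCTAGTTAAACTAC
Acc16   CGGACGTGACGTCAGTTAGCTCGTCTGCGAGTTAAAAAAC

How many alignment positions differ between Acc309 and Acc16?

6

Mismatches occur at site 6 (C/G), site 11 (C/G), site 23 (C/G), site 29 (T/G), site 37 (C/A), site 38 (T/A).
That gives 6 mismatches out of 40 aligned sites, so the Hamming distance is 6.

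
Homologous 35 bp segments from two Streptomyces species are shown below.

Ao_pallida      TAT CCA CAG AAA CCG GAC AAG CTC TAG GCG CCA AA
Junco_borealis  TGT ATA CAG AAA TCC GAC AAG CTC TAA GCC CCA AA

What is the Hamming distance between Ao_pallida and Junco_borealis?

7

Mismatches occur at site 2 (A↔G), site 4 (C↔A), site 5 (C↔T), site 13 (C↔T), site 15 (G↔C), site 27 (G↔A), site 30 (G↔C).
That gives 7 mismatches out of 35 aligned sites, so the Hamming distance is 7.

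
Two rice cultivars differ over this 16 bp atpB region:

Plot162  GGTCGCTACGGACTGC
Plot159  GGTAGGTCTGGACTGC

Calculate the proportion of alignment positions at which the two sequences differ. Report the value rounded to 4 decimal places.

0.2500

The sequences differ at positions 4 (C/A), 6 (C/G), 8 (A/C), 9 (C/T).
There are 4 differences over 16 sites, so p = 4/16 = 0.2500.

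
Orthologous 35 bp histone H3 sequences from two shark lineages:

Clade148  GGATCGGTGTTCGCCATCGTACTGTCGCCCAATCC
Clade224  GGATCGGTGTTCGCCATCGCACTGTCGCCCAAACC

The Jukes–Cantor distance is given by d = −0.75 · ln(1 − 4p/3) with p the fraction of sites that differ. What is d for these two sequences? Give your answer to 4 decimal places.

0.0594

Differing sites — 20:T/C; 33:T/A.
p = 2/35 = 0.057143.
d = −0.75 · ln(1 − (4/3)·0.057143) = −0.75 · ln(0.923809) = −0.75 · (-0.079250) = 0.0594.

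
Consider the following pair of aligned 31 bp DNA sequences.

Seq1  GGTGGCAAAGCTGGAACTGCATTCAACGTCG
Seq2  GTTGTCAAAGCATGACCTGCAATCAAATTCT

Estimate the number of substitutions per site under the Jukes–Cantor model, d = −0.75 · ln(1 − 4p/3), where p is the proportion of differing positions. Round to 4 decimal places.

The sequences differ at positions 2 (G/T), 5 (G/T), 12 (T/A), 13 (G/T), 16 (A/C), 22 (T/A), 27 (C/A), 28 (G/T), 31 (G/T).
p = 9/31 = 0.290323.
d = −0.75 · ln(1 − (4/3)·0.290323) = −0.75 · ln(0.612903) = −0.75 · (-0.489549) = 0.3672.

0.3672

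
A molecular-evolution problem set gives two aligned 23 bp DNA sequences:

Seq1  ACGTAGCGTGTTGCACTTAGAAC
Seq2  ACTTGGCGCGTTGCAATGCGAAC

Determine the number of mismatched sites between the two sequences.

The sequences differ at positions 3 (G/T), 5 (A/G), 9 (T/C), 16 (C/A), 18 (T/G), 19 (A/C).
That gives 6 mismatches out of 23 aligned sites, so the Hamming distance is 6.

6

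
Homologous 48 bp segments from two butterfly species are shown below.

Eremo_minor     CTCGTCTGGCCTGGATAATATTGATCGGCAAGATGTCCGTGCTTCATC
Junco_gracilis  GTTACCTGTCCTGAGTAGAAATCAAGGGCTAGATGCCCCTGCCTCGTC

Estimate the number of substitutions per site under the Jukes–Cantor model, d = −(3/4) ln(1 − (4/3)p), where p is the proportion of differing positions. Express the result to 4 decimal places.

Mismatches occur at site 1 (C→G), site 3 (C→T), site 4 (G→A), site 5 (T→C), site 9 (G→T), site 14 (G→A), site 15 (A→G), site 18 (A→G), site 19 (T→A), site 21 (T→A), site 23 (G→C), site 25 (T→A), site 26 (C→G), site 30 (A→T), site 36 (T→C), site 39 (G→C), site 43 (T→C), site 46 (A→G).
p = 18/48 = 0.375000.
d = −0.75 · ln(1 − (4/3)·0.375000) = −0.75 · ln(0.500000) = −0.75 · (-0.693147) = 0.5199.

0.5199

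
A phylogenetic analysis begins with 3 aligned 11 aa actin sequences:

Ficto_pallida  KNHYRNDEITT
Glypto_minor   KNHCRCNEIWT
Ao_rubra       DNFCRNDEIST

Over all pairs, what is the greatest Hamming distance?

Pairwise Hamming distances:
  Ficto_pallida vs Glypto_minor: 4
  Ficto_pallida vs Ao_rubra: 4
  Glypto_minor vs Ao_rubra: 5
The largest is 5, between Glypto_minor and Ao_rubra.

5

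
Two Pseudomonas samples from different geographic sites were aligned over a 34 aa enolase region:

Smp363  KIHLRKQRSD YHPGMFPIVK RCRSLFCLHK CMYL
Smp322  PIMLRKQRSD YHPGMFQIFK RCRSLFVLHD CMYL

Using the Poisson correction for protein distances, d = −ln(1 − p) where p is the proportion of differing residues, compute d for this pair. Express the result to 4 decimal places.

The sequences differ at positions 1 (K/P), 3 (H/M), 17 (P/Q), 19 (V/F), 27 (C/V), 30 (K/D).
p = 6/34 = 0.176471.
d = −ln(1 − 0.176471) = −ln(0.823529) = 0.1942.

0.1942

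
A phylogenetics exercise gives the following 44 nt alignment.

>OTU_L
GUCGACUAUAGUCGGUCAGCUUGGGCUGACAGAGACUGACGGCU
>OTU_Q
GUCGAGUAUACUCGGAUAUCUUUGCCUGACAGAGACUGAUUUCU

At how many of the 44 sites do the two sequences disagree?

Mismatches occur at site 6 (C/G), site 11 (G/C), site 16 (U/A), site 17 (C/U), site 19 (G/U), site 23 (G/U), site 25 (G/C), site 40 (C/U), site 41 (G/U), site 42 (G/U).
That gives 10 mismatches out of 44 aligned sites, so the Hamming distance is 10.

10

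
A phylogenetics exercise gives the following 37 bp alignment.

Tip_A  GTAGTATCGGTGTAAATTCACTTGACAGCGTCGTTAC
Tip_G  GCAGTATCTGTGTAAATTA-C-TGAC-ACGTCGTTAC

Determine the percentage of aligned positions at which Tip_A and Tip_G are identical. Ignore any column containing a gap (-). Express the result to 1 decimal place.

Excluding the 3 gap columns leaves 34 comparable sites.
Mismatches occur at site 2 (T↔C), site 9 (G↔T), site 19 (C↔A), site 28 (G↔A).
30 of the 34 comparable sites match, so the percent identity is 30/34 × 100 = 88.2%.

88.2%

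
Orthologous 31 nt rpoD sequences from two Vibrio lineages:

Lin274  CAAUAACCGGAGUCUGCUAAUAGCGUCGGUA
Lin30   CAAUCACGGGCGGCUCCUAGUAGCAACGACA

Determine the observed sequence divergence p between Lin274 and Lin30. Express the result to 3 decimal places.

Mismatches occur at site 5 (A/C), site 8 (C/G), site 11 (A/C), site 13 (U/G), site 16 (G/C), site 20 (A/G), site 25 (G/A), site 26 (U/A), site 29 (G/A), site 30 (U/C).
There are 10 differences over 31 sites, so p = 10/31 = 0.323.

0.323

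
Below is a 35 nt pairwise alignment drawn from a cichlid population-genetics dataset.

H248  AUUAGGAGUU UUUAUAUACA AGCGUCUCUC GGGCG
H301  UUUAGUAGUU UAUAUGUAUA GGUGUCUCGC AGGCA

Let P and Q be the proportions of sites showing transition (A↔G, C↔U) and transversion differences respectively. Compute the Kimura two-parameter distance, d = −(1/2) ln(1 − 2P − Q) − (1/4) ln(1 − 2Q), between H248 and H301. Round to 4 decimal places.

0.3703

The sequences differ at positions 1 (A/U, transversion), 6 (G/U, transversion), 12 (U/A, transversion), 16 (A/G, transition), 19 (C/U, transition), 21 (A/G, transition), 23 (C/U, transition), 29 (U/G, transversion), 31 (G/A, transition), 35 (G/A, transition).
Of the 10 differences, 6 transitions and 4 transversions over 35 sites: P = 6/35 = 0.171429, Q = 4/35 = 0.114286.
d = −0.5·ln(0.542856) − 0.25·ln(0.771428) = −0.5·(-0.610911) − 0.25·(-0.259512) = 0.3703.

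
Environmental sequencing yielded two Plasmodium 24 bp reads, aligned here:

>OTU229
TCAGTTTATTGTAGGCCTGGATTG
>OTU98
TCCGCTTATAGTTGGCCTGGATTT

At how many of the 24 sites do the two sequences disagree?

Mismatches occur at site 3 (A/C), site 5 (T/C), site 10 (T/A), site 13 (A/T), site 24 (G/T).
That gives 5 mismatches out of 24 aligned sites, so the Hamming distance is 5.

5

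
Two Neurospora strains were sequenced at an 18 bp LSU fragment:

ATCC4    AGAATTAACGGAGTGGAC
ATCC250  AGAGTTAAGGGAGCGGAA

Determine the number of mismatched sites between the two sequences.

4

The sequences differ at positions 4 (A/G), 9 (C/G), 14 (T/C), 18 (C/A).
That gives 4 mismatches out of 18 aligned sites, so the Hamming distance is 4.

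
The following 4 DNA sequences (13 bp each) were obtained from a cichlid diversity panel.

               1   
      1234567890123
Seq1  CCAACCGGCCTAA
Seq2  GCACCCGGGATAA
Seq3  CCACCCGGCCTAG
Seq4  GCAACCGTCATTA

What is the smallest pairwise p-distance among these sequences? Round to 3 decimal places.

0.154

Pairwise Hamming distances:
  Seq1 vs Seq2: 4
  Seq1 vs Seq3: 2
  Seq1 vs Seq4: 4
  Seq2 vs Seq3: 4
  Seq2 vs Seq4: 4
  Seq3 vs Seq4: 6
The smallest is 2 mismatches, between Seq1 and Seq3; p = 2/13 = 0.154.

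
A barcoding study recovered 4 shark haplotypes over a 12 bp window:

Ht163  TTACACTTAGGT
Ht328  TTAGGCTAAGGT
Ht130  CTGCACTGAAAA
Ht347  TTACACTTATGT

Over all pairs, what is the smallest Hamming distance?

1

Pairwise Hamming distances:
  Ht163 vs Ht328: 3
  Ht163 vs Ht130: 6
  Ht163 vs Ht347: 1
  Ht328 vs Ht130: 8
  Ht328 vs Ht347: 4
  Ht130 vs Ht347: 6
The smallest is 1, between Ht163 and Ht347.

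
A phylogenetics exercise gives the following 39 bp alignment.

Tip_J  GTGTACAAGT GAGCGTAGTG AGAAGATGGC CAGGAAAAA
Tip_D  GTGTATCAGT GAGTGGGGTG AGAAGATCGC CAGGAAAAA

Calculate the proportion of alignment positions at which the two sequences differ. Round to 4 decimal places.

0.1538

Differing sites — 6:C/T; 7:A/C; 14:C/T; 16:T/G; 17:A/G; 28:G/C.
There are 6 differences over 39 sites, so p = 6/39 = 0.1538.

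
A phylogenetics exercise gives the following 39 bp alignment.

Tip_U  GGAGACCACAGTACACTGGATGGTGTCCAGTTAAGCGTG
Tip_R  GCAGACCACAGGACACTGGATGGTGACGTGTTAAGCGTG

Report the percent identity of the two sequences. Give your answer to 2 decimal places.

Mismatches occur at site 2 (G/C), site 12 (T/G), site 26 (T/A), site 28 (C/G), site 29 (A/T).
34 of the 39 sites match, so the percent identity is 34/39 × 100 = 87.18%.

87.18%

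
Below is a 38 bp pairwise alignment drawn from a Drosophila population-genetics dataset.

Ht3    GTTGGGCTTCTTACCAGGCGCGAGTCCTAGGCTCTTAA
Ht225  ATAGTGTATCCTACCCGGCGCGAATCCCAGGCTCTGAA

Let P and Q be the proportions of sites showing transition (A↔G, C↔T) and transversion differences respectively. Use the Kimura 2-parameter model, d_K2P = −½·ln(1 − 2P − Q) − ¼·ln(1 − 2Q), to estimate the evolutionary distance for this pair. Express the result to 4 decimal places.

0.3274

Mismatches occur at site 1 (G/A, transition), site 3 (T/A, transversion), site 5 (G/T, transversion), site 7 (C/T, transition), site 8 (T/A, transversion), site 11 (T/C, transition), site 16 (A/C, transversion), site 24 (G/A, transition), site 28 (T/C, transition), site 36 (T/G, transversion).
Of the 10 differences, 5 transitions and 5 transversions over 38 sites: P = 5/38 = 0.131579, Q = 5/38 = 0.131579.
d = −0.5·ln(0.605263) − 0.25·ln(0.736842) = −0.5·(-0.502092) − 0.25·(-0.305382) = 0.3274.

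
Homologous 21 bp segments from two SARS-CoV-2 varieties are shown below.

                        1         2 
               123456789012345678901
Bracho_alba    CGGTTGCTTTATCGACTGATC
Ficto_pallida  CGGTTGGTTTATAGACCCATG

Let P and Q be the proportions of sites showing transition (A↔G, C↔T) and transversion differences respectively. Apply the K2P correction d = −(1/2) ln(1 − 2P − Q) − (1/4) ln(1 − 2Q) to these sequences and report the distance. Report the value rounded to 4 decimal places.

The sequences differ at positions 7 (C/G, transversion), 13 (C/A, transversion), 17 (T/C, transition), 18 (G/C, transversion), 21 (C/G, transversion).
Of the 5 differences, 1 transition and 4 transversions over 21 sites: P = 1/21 = 0.047619, Q = 4/21 = 0.190476.
d = −0.5·ln(0.714286) − 0.25·ln(0.619048) = −0.5·(-0.336472) − 0.25·(-0.479572) = 0.2881.

0.2881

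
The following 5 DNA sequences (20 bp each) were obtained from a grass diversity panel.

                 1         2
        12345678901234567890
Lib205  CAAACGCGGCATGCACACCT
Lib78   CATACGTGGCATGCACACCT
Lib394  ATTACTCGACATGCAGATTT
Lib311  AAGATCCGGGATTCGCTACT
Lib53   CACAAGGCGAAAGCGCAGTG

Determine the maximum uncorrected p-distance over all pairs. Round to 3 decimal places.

Pairwise Hamming distances:
  Lib205 vs Lib78: 2
  Lib205 vs Lib394: 8
  Lib205 vs Lib311: 9
  Lib205 vs Lib53: 10
  Lib78 vs Lib394: 8
  Lib78 vs Lib311: 10
  Lib78 vs Lib53: 10
  Lib394 vs Lib311: 12
  Lib394 vs Lib53: 14
  Lib311 vs Lib53: 13
The largest is 14 mismatches, between Lib394 and Lib53; p = 14/20 = 0.700.

0.700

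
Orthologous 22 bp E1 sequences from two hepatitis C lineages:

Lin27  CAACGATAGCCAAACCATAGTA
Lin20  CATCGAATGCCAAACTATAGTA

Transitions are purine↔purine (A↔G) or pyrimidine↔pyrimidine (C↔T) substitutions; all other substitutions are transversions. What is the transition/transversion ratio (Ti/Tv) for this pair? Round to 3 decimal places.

0.333

The sequences differ at positions 3 (A/T, transversion), 7 (T/A, transversion), 8 (A/T, transversion), 16 (C/T, transition).
Of the 4 differences, 1 transition and 3 transversions, so Ti/Tv = 1/3 = 0.333.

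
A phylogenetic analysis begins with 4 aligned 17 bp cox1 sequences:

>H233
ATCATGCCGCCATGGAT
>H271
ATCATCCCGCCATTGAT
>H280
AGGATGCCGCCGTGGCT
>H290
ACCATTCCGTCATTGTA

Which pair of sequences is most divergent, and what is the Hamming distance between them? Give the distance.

Pairwise Hamming distances:
  H233 vs H271: 2
  H233 vs H280: 4
  H233 vs H290: 6
  H271 vs H280: 6
  H271 vs H290: 5
  H280 vs H290: 8
The largest is 8, between H280 and H290.

8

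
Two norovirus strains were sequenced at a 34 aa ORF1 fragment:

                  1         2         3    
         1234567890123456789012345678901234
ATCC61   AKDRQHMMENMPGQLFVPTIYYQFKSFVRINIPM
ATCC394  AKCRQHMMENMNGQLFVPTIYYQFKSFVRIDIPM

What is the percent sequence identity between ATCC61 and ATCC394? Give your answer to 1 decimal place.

91.2%

The sequences differ at positions 3 (D/C), 12 (P/N), 31 (N/D).
31 of the 34 sites match, so the percent identity is 31/34 × 100 = 91.2%.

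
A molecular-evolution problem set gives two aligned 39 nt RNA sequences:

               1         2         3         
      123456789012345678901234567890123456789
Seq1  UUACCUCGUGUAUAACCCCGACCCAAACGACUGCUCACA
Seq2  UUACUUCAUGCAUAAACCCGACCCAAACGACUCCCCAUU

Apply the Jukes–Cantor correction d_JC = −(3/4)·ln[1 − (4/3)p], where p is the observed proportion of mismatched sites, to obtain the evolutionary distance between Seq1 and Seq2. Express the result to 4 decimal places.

0.2396

Differing sites — 5:C/U; 8:G/A; 11:U/C; 16:C/A; 33:G/C; 35:U/C; 38:C/U; 39:A/U.
p = 8/39 = 0.205128.
d = −0.75 · ln(1 − (4/3)·0.205128) = −0.75 · ln(0.726496) = −0.75 · (-0.319522) = 0.2396.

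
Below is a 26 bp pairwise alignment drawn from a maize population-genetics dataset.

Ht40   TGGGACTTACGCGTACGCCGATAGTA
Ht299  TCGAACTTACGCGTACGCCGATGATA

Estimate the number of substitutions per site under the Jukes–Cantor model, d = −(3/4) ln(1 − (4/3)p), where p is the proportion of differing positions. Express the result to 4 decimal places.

Mismatches occur at site 2 (G↔C), site 4 (G↔A), site 23 (A↔G), site 24 (G↔A).
p = 4/26 = 0.153846.
d = −0.75 · ln(1 − (4/3)·0.153846) = −0.75 · ln(0.794872) = −0.75 · (-0.229574) = 0.1722.

0.1722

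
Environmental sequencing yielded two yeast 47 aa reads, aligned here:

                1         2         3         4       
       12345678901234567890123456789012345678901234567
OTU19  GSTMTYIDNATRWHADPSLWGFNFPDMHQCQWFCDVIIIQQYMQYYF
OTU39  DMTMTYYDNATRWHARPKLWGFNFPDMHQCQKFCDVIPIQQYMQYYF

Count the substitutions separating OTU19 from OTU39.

7

Differing sites — 1:G/D; 2:S/M; 7:I/Y; 16:D/R; 18:S/K; 32:W/K; 38:I/P.
That gives 7 mismatches out of 47 aligned sites, so the Hamming distance is 7.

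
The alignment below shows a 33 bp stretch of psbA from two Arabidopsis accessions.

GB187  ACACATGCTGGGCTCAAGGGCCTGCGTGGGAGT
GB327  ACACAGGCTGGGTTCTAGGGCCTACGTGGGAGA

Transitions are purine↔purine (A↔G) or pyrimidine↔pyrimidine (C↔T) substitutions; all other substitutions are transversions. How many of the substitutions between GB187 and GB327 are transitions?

Mismatches occur at site 6 (T→G, transversion), site 13 (C→T, transition), site 16 (A→T, transversion), site 24 (G→A, transition), site 33 (T→A, transversion).
Of the 5 differences, 2 transitions and 3 transversions, so the answer is 2.

2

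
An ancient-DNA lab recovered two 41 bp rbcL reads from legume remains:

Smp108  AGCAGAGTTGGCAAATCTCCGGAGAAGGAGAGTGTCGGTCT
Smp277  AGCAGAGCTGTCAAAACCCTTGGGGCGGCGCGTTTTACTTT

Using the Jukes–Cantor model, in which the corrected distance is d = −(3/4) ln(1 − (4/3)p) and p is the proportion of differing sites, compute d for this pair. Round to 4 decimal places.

0.5510

Differing sites — 8:T/C; 11:G/T; 16:T/A; 18:T/C; 20:C/T; 21:G/T; 23:A/G; 25:A/G; 26:A/C; 29:A/C; 31:A/C; 34:G/T; 36:C/T; 37:G/A; 38:G/C; 40:C/T.
p = 16/41 = 0.390244.
d = −0.75 · ln(1 − (4/3)·0.390244) = −0.75 · ln(0.479675) = −0.75 · (-0.734646) = 0.5510.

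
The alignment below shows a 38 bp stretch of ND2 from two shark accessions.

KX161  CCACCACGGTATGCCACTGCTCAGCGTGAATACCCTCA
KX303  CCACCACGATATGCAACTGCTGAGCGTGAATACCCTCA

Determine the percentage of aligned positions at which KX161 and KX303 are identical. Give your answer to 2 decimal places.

Differing sites — 9:G/A; 15:C/A; 22:C/G.
35 of the 38 sites match, so the percent identity is 35/38 × 100 = 92.11%.

92.11%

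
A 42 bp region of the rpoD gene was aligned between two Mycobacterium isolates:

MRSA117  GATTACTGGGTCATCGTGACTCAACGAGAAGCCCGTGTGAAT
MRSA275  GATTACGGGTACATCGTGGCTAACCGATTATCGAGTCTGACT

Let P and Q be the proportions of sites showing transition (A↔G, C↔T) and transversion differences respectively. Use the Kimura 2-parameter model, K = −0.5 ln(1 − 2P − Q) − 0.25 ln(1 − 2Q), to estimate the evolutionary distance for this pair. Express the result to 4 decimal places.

0.4146

The sequences differ at positions 7 (T/G, transversion), 10 (G/T, transversion), 11 (T/A, transversion), 19 (A/G, transition), 22 (C/A, transversion), 24 (A/C, transversion), 28 (G/T, transversion), 29 (A/T, transversion), 31 (G/T, transversion), 33 (C/G, transversion), 34 (C/A, transversion), 37 (G/C, transversion), 41 (A/C, transversion).
Of the 13 differences, 1 transition and 12 transversions over 42 sites: P = 1/42 = 0.023810, Q = 12/42 = 0.285714.
d = −0.5·ln(0.666666) − 0.25·ln(0.428572) = −0.5·(-0.405466) − 0.25·(-0.847297) = 0.4146.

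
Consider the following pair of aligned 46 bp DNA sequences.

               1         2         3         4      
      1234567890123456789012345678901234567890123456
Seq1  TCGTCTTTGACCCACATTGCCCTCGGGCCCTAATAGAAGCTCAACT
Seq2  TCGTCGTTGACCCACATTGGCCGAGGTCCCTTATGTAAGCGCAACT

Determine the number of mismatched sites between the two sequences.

9

Differing sites — 6:T/G; 20:C/G; 23:T/G; 24:C/A; 27:G/T; 32:A/T; 35:A/G; 36:G/T; 41:T/G.
That gives 9 mismatches out of 46 aligned sites, so the Hamming distance is 9.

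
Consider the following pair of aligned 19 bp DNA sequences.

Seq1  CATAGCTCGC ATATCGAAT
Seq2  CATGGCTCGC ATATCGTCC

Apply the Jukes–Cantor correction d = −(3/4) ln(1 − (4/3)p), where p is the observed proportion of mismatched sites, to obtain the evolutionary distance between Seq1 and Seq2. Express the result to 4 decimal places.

Differing sites — 4:A/G; 17:A/T; 18:A/C; 19:T/C.
p = 4/19 = 0.210526.
d = −0.75 · ln(1 − (4/3)·0.210526) = −0.75 · ln(0.719299) = −0.75 · (-0.329478) = 0.2471.

0.2471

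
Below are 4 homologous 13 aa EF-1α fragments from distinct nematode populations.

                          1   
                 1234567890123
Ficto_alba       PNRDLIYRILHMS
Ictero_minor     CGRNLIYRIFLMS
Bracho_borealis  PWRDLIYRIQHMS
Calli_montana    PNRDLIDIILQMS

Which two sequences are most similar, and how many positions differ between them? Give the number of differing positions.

2

Pairwise Hamming distances:
  Ficto_alba vs Ictero_minor: 5
  Ficto_alba vs Bracho_borealis: 2
  Ficto_alba vs Calli_montana: 3
  Ictero_minor vs Bracho_borealis: 5
  Ictero_minor vs Calli_montana: 7
  Bracho_borealis vs Calli_montana: 5
The smallest is 2, between Ficto_alba and Bracho_borealis.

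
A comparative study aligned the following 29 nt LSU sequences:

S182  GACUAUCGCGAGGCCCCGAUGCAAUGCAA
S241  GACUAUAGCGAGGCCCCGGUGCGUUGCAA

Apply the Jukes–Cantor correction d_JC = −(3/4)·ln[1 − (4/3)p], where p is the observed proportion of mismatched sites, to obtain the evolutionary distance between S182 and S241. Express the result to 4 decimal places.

0.1524

Differing sites — 7:C/A; 19:A/G; 23:A/G; 24:A/U.
p = 4/29 = 0.137931.
d = −0.75 · ln(1 − (4/3)·0.137931) = −0.75 · ln(0.816092) = −0.75 · (-0.203228) = 0.1524.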